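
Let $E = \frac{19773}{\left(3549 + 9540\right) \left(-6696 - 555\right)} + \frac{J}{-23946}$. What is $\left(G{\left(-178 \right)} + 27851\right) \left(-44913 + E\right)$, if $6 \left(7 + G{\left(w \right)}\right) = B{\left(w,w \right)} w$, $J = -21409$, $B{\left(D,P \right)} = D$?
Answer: $- \frac{563509236633212500147}{378779180949} \approx -1.4877 \cdot 10^{9}$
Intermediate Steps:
$G{\left(w \right)} = -7 + \frac{w^{2}}{6}$ ($G{\left(w \right)} = -7 + \frac{w w}{6} = -7 + \frac{w^{2}}{6}$)
$E = \frac{225713238377}{252519453966}$ ($E = \frac{19773}{\left(3549 + 9540\right) \left(-6696 - 555\right)} - \frac{21409}{-23946} = \frac{19773}{13089 \left(-7251\right)} - - \frac{21409}{23946} = \frac{19773}{-94908339} + \frac{21409}{23946} = 19773 \left(- \frac{1}{94908339}\right) + \frac{21409}{23946} = - \frac{2197}{10545371} + \frac{21409}{23946} = \frac{225713238377}{252519453966} \approx 0.89384$)
$\left(G{\left(-178 \right)} + 27851\right) \left(-44913 + E\right) = \left(\left(-7 + \frac{\left(-178\right)^{2}}{6}\right) + 27851\right) \left(-44913 + \frac{225713238377}{252519453966}\right) = \left(\left(-7 + \frac{1}{6} \cdot 31684\right) + 27851\right) \left(- \frac{11341180522736581}{252519453966}\right) = \left(\left(-7 + \frac{15842}{3}\right) + 27851\right) \left(- \frac{11341180522736581}{252519453966}\right) = \left(\frac{15821}{3} + 27851\right) \left(- \frac{11341180522736581}{252519453966}\right) = \frac{99374}{3} \left(- \frac{11341180522736581}{252519453966}\right) = - \frac{563509236633212500147}{378779180949}$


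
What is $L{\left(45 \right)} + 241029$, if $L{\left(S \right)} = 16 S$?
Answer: $241749$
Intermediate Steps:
$L{\left(45 \right)} + 241029 = 16 \cdot 45 + 241029 = 720 + 241029 = 241749$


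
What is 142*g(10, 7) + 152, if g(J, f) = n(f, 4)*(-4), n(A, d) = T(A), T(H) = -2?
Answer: 1288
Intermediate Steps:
n(A, d) = -2
g(J, f) = 8 (g(J, f) = -2*(-4) = 8)
142*g(10, 7) + 152 = 142*8 + 152 = 1136 + 152 = 1288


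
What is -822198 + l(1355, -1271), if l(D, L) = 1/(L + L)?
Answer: -2090027317/2542 ≈ -8.2220e+5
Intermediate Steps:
l(D, L) = 1/(2*L)
-822198 + l(1355, -1271) = -822198 + (½)/(-1271) = -822198 + (½)*(-1/1271) = -822198 - 1/2542 = -2090027317/2542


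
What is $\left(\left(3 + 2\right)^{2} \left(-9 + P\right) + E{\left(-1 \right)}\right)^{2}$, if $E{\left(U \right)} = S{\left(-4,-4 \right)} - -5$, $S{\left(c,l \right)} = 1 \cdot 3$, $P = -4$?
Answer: $100489$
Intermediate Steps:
$S{\left(c,l \right)} = 3$
$E{\left(U \right)} = 8$ ($E{\left(U \right)} = 3 - -5 = 3 + 5 = 8$)
$\left(\left(3 + 2\right)^{2} \left(-9 + P\right) + E{\left(-1 \right)}\right)^{2} = \left(\left(3 + 2\right)^{2} \left(-9 - 4\right) + 8\right)^{2} = \left(5^{2} \left(-13\right) + 8\right)^{2} = \left(25 \left(-13\right) + 8\right)^{2} = \left(-325 + 8\right)^{2} = \left(-317\right)^{2} = 100489$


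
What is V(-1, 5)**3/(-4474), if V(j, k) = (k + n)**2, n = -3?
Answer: -32/2237 ≈ -0.014305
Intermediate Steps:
V(j, k) = (-3 + k)**2 (V(j, k) = (k - 3)**2 = (-3 + k)**2)
V(-1, 5)**3/(-4474) = ((-3 + 5)**2)**3/(-4474) = (2**2)**3*(-1/4474) = 4**3*(-1/4474) = 64*(-1/4474) = -32/2237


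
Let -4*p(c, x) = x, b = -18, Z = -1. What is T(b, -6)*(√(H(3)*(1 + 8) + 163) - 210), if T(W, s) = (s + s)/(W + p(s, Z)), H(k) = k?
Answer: -10080/71 + 48*√190/71 ≈ -132.65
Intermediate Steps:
p(c, x) = -x/4
T(W, s) = 2*s/(¼ + W) (T(W, s) = (s + s)/(W - ¼*(-1)) = (2*s)/(W + ¼) = (2*s)/(¼ + W) = 2*s/(¼ + W))
T(b, -6)*(√(H(3)*(1 + 8) + 163) - 210) = (8*(-6)/(1 + 4*(-18)))*(√(3*(1 + 8) + 163) - 210) = (8*(-6)/(1 - 72))*(√(3*9 + 163) - 210) = (8*(-6)/(-71))*(√(27 + 163) - 210) = (8*(-6)*(-1/71))*(√190 - 210) = 48*(-210 + √190)/71 = -10080/71 + 48*√190/71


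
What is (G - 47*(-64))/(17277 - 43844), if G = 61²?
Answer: -6729/26567 ≈ -0.25328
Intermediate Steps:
G = 3721
(G - 47*(-64))/(17277 - 43844) = (3721 - 47*(-64))/(17277 - 43844) = (3721 + 3008)/(-26567) = 6729*(-1/26567) = -6729/26567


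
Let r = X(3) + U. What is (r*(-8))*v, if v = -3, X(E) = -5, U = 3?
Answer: -48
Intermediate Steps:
r = -2 (r = -5 + 3 = -2)
(r*(-8))*v = -2*(-8)*(-3) = 16*(-3) = -48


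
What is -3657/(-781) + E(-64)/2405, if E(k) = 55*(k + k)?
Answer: 659369/375661 ≈ 1.7552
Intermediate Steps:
E(k) = 110*k (E(k) = 55*(2*k) = 110*k)
-3657/(-781) + E(-64)/2405 = -3657/(-781) + (110*(-64))/2405 = -3657*(-1/781) - 7040*1/2405 = 3657/781 - 1408/481 = 659369/375661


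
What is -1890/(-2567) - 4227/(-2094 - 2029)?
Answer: 18643179/10583741 ≈ 1.7615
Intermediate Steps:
-1890/(-2567) - 4227/(-2094 - 2029) = -1890*(-1/2567) - 4227/(-4123) = 1890/2567 - 4227*(-1/4123) = 1890/2567 + 4227/4123 = 18643179/10583741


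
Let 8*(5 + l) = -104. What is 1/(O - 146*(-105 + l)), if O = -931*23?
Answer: -1/3455 ≈ -0.00028944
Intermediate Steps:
l = -18 (l = -5 + (1/8)*(-104) = -5 - 13 = -18)
O = -21413
1/(O - 146*(-105 + l)) = 1/(-21413 - 146*(-105 - 18)) = 1/(-21413 - 146*(-123)) = 1/(-21413 + 17958) = 1/(-3455) = -1/3455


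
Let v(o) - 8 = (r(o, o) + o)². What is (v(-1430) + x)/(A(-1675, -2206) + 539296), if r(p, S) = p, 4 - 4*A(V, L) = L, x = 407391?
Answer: 5724666/359899 ≈ 15.906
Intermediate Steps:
A(V, L) = 1 - L/4
v(o) = 8 + 4*o² (v(o) = 8 + (o + o)² = 8 + (2*o)² = 8 + 4*o²)
(v(-1430) + x)/(A(-1675, -2206) + 539296) = ((8 + 4*(-1430)²) + 407391)/((1 - ¼*(-2206)) + 539296) = ((8 + 4*2044900) + 407391)/((1 + 1103/2) + 539296) = ((8 + 8179600) + 407391)/(1105/2 + 539296) = (8179608 + 407391)/(1079697/2) = 8586999*(2/1079697) = 5724666/359899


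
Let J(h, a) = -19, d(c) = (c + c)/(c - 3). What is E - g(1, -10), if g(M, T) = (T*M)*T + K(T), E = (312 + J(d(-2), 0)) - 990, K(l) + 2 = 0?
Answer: -795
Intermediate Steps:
K(l) = -2 (K(l) = -2 + 0 = -2)
d(c) = 2*c/(-3 + c) (d(c) = (2*c)/(-3 + c) = 2*c/(-3 + c))
E = -697 (E = (312 - 19) - 990 = 293 - 990 = -697)
g(M, T) = -2 + M*T² (g(M, T) = (T*M)*T - 2 = (M*T)*T - 2 = M*T² - 2 = -2 + M*T²)
E - g(1, -10) = -697 - (-2 + 1*(-10)²) = -697 - (-2 + 1*100) = -697 - (-2 + 100) = -697 - 1*98 = -697 - 98 = -795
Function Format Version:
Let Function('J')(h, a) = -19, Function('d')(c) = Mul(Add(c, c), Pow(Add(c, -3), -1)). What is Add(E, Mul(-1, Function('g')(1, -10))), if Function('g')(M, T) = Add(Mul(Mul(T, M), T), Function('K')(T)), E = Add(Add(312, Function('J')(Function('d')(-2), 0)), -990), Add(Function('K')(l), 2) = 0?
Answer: -795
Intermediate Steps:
Function('K')(l) = -2 (Function('K')(l) = Add(-2, 0) = -2)
Function('d')(c) = Mul(2, c, Pow(Add(-3, c), -1)) (Function('d')(c) = Mul(Mul(2, c), Pow(Add(-3, c), -1)) = Mul(2, c, Pow(Add(-3, c), -1)))
E = -697 (E = Add(Add(312, -19), -990) = Add(293, -990) = -697)
Function('g')(M, T) = Add(-2, Mul(M, Pow(T, 2))) (Function('g')(M, T) = Add(Mul(Mul(T, M), T), -2) = Add(Mul(Mul(M, T), T), -2) = Add(Mul(M, Pow(T, 2)), -2) = Add(-2, Mul(M, Pow(T, 2))))
Add(E, Mul(-1, Function('g')(1, -10))) = Add(-697, Mul(-1, Add(-2, Mul(1, Pow(-10, 2))))) = Add(-697, Mul(-1, Add(-2, Mul(1, 100)))) = Add(-697, Mul(-1, Add(-2, 100))) = Add(-697, Mul(-1, 98)) = Add(-697, -98) = -795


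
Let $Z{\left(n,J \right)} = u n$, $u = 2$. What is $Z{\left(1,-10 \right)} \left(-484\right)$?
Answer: $-968$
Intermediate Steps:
$Z{\left(n,J \right)} = 2 n$
$Z{\left(1,-10 \right)} \left(-484\right) = 2 \cdot 1 \left(-484\right) = 2 \left(-484\right) = -968$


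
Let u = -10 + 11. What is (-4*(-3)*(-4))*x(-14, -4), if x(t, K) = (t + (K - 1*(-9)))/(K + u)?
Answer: -144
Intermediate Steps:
u = 1
x(t, K) = (9 + K + t)/(1 + K) (x(t, K) = (t + (K - 1*(-9)))/(K + 1) = (t + (K + 9))/(1 + K) = (t + (9 + K))/(1 + K) = (9 + K + t)/(1 + K))
(-4*(-3)*(-4))*x(-14, -4) = (-4*(-3)*(-4))*((9 - 4 - 14)/(1 - 4)) = (12*(-4))*(-9/(-3)) = -(-16)*(-9) = -48*3 = -144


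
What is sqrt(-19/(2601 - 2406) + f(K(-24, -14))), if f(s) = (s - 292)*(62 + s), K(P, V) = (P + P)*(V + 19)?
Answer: sqrt(3600811695)/195 ≈ 307.73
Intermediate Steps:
K(P, V) = 2*P*(19 + V) (K(P, V) = (2*P)*(19 + V) = 2*P*(19 + V))
f(s) = (-292 + s)*(62 + s)
sqrt(-19/(2601 - 2406) + f(K(-24, -14))) = sqrt(-19/(2601 - 2406) + (-18104 + (2*(-24)*(19 - 14))**2 - 460*(-24)*(19 - 14))) = sqrt(-19/195 + (-18104 + (2*(-24)*5)**2 - 460*(-24)*5)) = sqrt((1/195)*(-19) + (-18104 + (-240)**2 - 230*(-240))) = sqrt(-19/195 + (-18104 + 57600 + 55200)) = sqrt(-19/195 + 94696) = sqrt(18465701/195) = sqrt(3600811695)/195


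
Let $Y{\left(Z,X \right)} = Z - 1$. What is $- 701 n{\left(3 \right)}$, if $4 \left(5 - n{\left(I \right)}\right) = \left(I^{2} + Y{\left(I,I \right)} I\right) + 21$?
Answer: $2804$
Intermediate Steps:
$Y{\left(Z,X \right)} = -1 + Z$
$n{\left(I \right)} = - \frac{1}{4} - \frac{I^{2}}{4} - \frac{I \left(-1 + I\right)}{4}$ ($n{\left(I \right)} = 5 - \frac{\left(I^{2} + \left(-1 + I\right) I\right) + 21}{4} = 5 - \frac{\left(I^{2} + I \left(-1 + I\right)\right) + 21}{4} = 5 - \frac{21 + I^{2} + I \left(-1 + I\right)}{4} = 5 - \left(\frac{21}{4} + \frac{I^{2}}{4} + \frac{I \left(-1 + I\right)}{4}\right) = - \frac{1}{4} - \frac{I^{2}}{4} - \frac{I \left(-1 + I\right)}{4}$)
$- 701 n{\left(3 \right)} = - 701 \left(- \frac{1}{4} - \frac{3^{2}}{2} + \frac{1}{4} \cdot 3\right) = - 701 \left(- \frac{1}{4} - \frac{9}{2} + \frac{3}{4}\right) = \left(-701\right) \left(-4\right) = 2804$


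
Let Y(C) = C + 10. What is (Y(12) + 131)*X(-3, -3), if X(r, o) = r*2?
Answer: -918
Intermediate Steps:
X(r, o) = 2*r
Y(C) = 10 + C
(Y(12) + 131)*X(-3, -3) = ((10 + 12) + 131)*(2*(-3)) = (22 + 131)*(-6) = 153*(-6) = -918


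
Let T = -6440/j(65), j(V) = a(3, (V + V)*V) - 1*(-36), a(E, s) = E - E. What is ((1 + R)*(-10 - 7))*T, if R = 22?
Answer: 629510/9 ≈ 69946.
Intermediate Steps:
a(E, s) = 0
j(V) = 36 (j(V) = 0 - 1*(-36) = 0 + 36 = 36)
T = -1610/9 (T = -6440/36 = -6440*1/36 = -1610/9 ≈ -178.89)
((1 + R)*(-10 - 7))*T = ((1 + 22)*(-10 - 7))*(-1610/9) = (23*(-17))*(-1610/9) = -391*(-1610/9) = 629510/9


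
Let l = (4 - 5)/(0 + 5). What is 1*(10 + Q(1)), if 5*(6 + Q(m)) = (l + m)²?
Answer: 516/125 ≈ 4.1280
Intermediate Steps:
l = -⅕ (l = -1/5 = -1*⅕ = -⅕ ≈ -0.20000)
Q(m) = -6 + (-⅕ + m)²/5
1*(10 + Q(1)) = 1*(10 + (-6 + (-1 + 5*1)²/125)) = 1*(10 + (-6 + (-1 + 5)²/125)) = 1*(10 + (-6 + (1/125)*4²)) = 1*(10 + (-6 + (1/125)*16)) = 1*(10 + (-6 + 16/125)) = 1*(10 - 734/125) = 1*(516/125) = 516/125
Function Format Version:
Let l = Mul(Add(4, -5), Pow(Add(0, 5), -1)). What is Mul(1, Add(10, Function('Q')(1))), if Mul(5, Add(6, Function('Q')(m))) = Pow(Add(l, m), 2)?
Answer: Rational(516, 125) ≈ 4.1280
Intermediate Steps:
l = Rational(-1, 5) (l = Mul(-1, Pow(5, -1)) = Mul(-1, Rational(1, 5)) = Rational(-1, 5) ≈ -0.20000)
Function('Q')(m) = Add(-6, Mul(Rational(1, 5), Pow(Add(Rational(-1, 5), m), 2)))
Mul(1, Add(10, Function('Q')(1))) = Mul(1, Add(10, Add(-6, Mul(Rational(1, 125), Pow(Add(-1, Mul(5, 1)), 2))))) = Mul(1, Add(10, Add(-6, Mul(Rational(1, 125), Pow(Add(-1, 5), 2))))) = Mul(1, Add(10, Add(-6, Mul(Rational(1, 125), Pow(4, 2))))) = Mul(1, Add(10, Add(-6, Mul(Rational(1, 125), 16)))) = Mul(1, Add(10, Add(-6, Rational(16, 125)))) = Mul(1, Add(10, Rational(-734, 125))) = Mul(1, Rational(516, 125)) = Rational(516, 125)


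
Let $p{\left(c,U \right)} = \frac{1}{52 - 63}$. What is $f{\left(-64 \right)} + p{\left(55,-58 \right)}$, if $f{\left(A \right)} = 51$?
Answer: $\frac{560}{11} \approx 50.909$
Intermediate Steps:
$p{\left(c,U \right)} = - \frac{1}{11}$ ($p{\left(c,U \right)} = \frac{1}{-11} = - \frac{1}{11}$)
$f{\left(-64 \right)} + p{\left(55,-58 \right)} = 51 - \frac{1}{11} = \frac{560}{11}$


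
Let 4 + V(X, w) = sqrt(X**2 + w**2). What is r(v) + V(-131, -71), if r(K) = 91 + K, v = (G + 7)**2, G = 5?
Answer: 231 + sqrt(22202) ≈ 380.00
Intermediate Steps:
v = 144 (v = (5 + 7)**2 = 12**2 = 144)
V(X, w) = -4 + sqrt(X**2 + w**2)
r(v) + V(-131, -71) = (91 + 144) + (-4 + sqrt((-131)**2 + (-71)**2)) = 235 + (-4 + sqrt(17161 + 5041)) = 235 + (-4 + sqrt(22202)) = 231 + sqrt(22202)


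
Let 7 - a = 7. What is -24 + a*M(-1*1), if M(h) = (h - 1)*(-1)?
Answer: -24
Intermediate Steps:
a = 0 (a = 7 - 1*7 = 7 - 7 = 0)
M(h) = 1 - h (M(h) = (-1 + h)*(-1) = 1 - h)
-24 + a*M(-1*1) = -24 + 0*(1 - (-1)) = -24 + 0*(1 - 1*(-1)) = -24 + 0*(1 + 1) = -24 + 0*2 = -24 + 0 = -24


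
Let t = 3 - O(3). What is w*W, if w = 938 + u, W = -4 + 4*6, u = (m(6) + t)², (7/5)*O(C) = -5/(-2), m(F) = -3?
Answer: 922365/49 ≈ 18824.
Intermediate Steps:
O(C) = 25/14 (O(C) = 5*(-5/(-2))/7 = 5*(-5*(-½))/7 = (5/7)*(5/2) = 25/14)
t = 17/14 (t = 3 - 1*25/14 = 3 - 25/14 = 17/14 ≈ 1.2143)
u = 625/196 (u = (-3 + 17/14)² = (-25/14)² = 625/196 ≈ 3.1888)
W = 20 (W = -4 + 24 = 20)
w = 184473/196 (w = 938 + 625/196 = 184473/196 ≈ 941.19)
w*W = (184473/196)*20 = 922365/49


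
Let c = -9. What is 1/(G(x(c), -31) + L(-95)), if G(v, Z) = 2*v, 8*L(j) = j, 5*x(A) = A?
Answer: -40/619 ≈ -0.064620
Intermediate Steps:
x(A) = A/5
L(j) = j/8
1/(G(x(c), -31) + L(-95)) = 1/(2*((1/5)*(-9)) + (1/8)*(-95)) = 1/(2*(-9/5) - 95/8) = 1/(-18/5 - 95/8) = 1/(-619/40) = -40/619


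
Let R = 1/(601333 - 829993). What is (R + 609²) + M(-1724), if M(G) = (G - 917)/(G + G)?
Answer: 73102620806423/197104920 ≈ 3.7088e+5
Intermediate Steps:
R = -1/228660 (R = 1/(-228660) = -1/228660 ≈ -4.3733e-6)
M(G) = (-917 + G)/(2*G) (M(G) = (-917 + G)/((2*G)) = (-917 + G)*(1/(2*G)) = (-917 + G)/(2*G))
(R + 609²) + M(-1724) = (-1/228660 + 609²) + (½)*(-917 - 1724)/(-1724) = (-1/228660 + 370881) + (½)*(-1/1724)*(-2641) = 84805649459/228660 + 2641/3448 = 73102620806423/197104920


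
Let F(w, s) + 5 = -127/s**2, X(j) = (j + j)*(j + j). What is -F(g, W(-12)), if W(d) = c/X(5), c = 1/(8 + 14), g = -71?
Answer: 614680005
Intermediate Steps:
c = 1/22 ≈ 0.045455
X(j) = 4*j**2 (X(j) = (2*j)*(2*j) = 4*j**2)
W(d) = 1/2200 (W(d) = 1/(22*((4*5**2))) = 1/(22*((4*25))) = (1/22)/100 = (1/22)*(1/100) = 1/2200)
F(w, s) = -5 - 127/s**2
-F(g, W(-12)) = -(-5 - 127/2200**(-2)) = -(-5 - 127*4840000) = -(-5 - 614680000) = -1*(-614680005) = 614680005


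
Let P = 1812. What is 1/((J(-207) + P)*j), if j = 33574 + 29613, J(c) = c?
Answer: 1/101415135 ≈ 9.8605e-9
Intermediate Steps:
j = 63187
1/((J(-207) + P)*j) = 1/((-207 + 1812)*63187) = (1/63187)/1605 = (1/1605)*(1/63187) = 1/101415135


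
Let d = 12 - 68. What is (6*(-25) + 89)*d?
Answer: 3416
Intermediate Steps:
d = -56
(6*(-25) + 89)*d = (6*(-25) + 89)*(-56) = (-150 + 89)*(-56) = -61*(-56) = 3416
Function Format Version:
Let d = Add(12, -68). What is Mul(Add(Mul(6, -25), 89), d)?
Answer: 3416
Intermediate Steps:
d = -56
Mul(Add(Mul(6, -25), 89), d) = Mul(Add(Mul(6, -25), 89), -56) = Mul(Add(-150, 89), -56) = Mul(-61, -56) = 3416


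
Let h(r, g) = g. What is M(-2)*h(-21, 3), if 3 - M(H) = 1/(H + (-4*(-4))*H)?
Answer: 309/34 ≈ 9.0882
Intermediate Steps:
M(H) = 3 - 1/(17*H) (M(H) = 3 - 1/(H + (-4*(-4))*H) = 3 - 1/(H + 16*H) = 3 - 1/(17*H))
M(-2)*h(-21, 3) = (3 - 1/17/(-2))*3 = (3 - 1/17*(-½))*3 = (3 + 1/34)*3 = (103/34)*3 = 309/34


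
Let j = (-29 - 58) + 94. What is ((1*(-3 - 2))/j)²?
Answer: 25/49 ≈ 0.51020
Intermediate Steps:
j = 7 (j = -87 + 94 = 7)
((1*(-3 - 2))/j)² = ((1*(-3 - 2))/7)² = ((1*(-5))*(⅐))² = (-5*⅐)² = (-5/7)² = 25/49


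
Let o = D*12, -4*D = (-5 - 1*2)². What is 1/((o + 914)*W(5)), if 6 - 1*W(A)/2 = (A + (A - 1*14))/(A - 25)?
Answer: 5/44486 ≈ 0.00011239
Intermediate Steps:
D = -49/4 (D = -(-5 - 1*2)²/4 = -(-5 - 2)²/4 = -¼*(-7)² = -¼*49 = -49/4 ≈ -12.250)
W(A) = 12 - 2*(-14 + 2*A)/(-25 + A) (W(A) = 12 - 2*(A + (A - 1*14))/(A - 25) = 12 - 2*(A + (A - 14))/(-25 + A) = 12 - 2*(A + (-14 + A))/(-25 + A) = 12 - 2*(-14 + 2*A)/(-25 + A))
o = -147 (o = -49/4*12 = -147)
1/((o + 914)*W(5)) = 1/((-147 + 914)*(8*(-34 + 5)/(-25 + 5))) = 1/(767*(8*(-29)/(-20))) = 1/(767*(8*(-1/20)*(-29))) = 1/(767*(58/5)) = 1/(44486/5) = 5/44486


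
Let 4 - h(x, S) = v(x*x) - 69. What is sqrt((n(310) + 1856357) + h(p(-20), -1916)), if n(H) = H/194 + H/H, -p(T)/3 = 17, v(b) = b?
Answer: 3*sqrt(1938077945)/97 ≈ 1361.6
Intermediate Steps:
p(T) = -51 (p(T) = -3*17 = -51)
h(x, S) = 73 - x**2 (h(x, S) = 4 - (x*x - 69) = 4 - (x**2 - 69) = 4 - (-69 + x**2) = 4 + (69 - x**2) = 73 - x**2)
n(H) = 1 + H/194 (n(H) = H*(1/194) + 1 = H/194 + 1 = 1 + H/194)
sqrt((n(310) + 1856357) + h(p(-20), -1916)) = sqrt(((1 + (1/194)*310) + 1856357) + (73 - 1*(-51)**2)) = sqrt(((1 + 155/97) + 1856357) + (73 - 1*2601)) = sqrt((252/97 + 1856357) + (73 - 2601)) = sqrt(180066881/97 - 2528) = sqrt(179821665/97) = 3*sqrt(1938077945)/97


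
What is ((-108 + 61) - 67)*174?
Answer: -19836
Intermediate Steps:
((-108 + 61) - 67)*174 = (-47 - 67)*174 = -114*174 = -19836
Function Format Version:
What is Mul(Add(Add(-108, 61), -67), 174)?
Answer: -19836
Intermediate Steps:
Mul(Add(Add(-108, 61), -67), 174) = Mul(Add(-47, -67), 174) = Mul(-114, 174) = -19836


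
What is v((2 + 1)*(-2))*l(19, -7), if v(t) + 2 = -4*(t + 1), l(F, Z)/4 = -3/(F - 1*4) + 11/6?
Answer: 588/5 ≈ 117.60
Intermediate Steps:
l(F, Z) = 22/3 - 12/(-4 + F) (l(F, Z) = 4*(-3/(F - 1*4) + 11/6) = 4*(-3/(F - 4) + 11*(⅙)) = 4*(-3/(-4 + F) + 11/6) = 4*(11/6 - 3/(-4 + F)) = 22/3 - 12/(-4 + F))
v(t) = -6 - 4*t (v(t) = -2 - 4*(t + 1) = -2 - 4*(1 + t) = -2 + (-4 - 4*t) = -6 - 4*t)
v((2 + 1)*(-2))*l(19, -7) = (-6 - 4*(2 + 1)*(-2))*(2*(-62 + 11*19)/(3*(-4 + 19))) = (-6 - 12*(-2))*((⅔)*(-62 + 209)/15) = (-6 - 4*(-6))*((⅔)*(1/15)*147) = (-6 + 24)*(98/15) = 18*(98/15) = 588/5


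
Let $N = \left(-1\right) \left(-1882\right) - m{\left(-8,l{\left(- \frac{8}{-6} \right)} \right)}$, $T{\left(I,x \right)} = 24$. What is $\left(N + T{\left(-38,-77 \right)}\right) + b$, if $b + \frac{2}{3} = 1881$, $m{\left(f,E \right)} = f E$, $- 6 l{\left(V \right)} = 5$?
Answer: $\frac{11339}{3} \approx 3779.7$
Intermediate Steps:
$l{\left(V \right)} = - \frac{5}{6}$ ($l{\left(V \right)} = \left(- \frac{1}{6}\right) 5 = - \frac{5}{6}$)
$m{\left(f,E \right)} = E f$
$b = \frac{5641}{3}$ ($b = - \frac{2}{3} + 1881 = \frac{5641}{3} \approx 1880.3$)
$N = \frac{5626}{3}$ ($N = \left(-1\right) \left(-1882\right) - \left(- \frac{5}{6}\right) \left(-8\right) = 1882 - \frac{20}{3} = \frac{5626}{3} \approx 1875.3$)
$\left(N + T{\left(-38,-77 \right)}\right) + b = \left(\frac{5626}{3} + 24\right) + \frac{5641}{3} = \frac{5698}{3} + \frac{5641}{3} = \frac{11339}{3}$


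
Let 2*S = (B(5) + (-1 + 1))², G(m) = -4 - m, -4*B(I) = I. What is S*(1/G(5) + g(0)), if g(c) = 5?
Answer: 275/72 ≈ 3.8194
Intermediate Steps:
B(I) = -I/4
S = 25/32 (S = (-¼*5 + (-1 + 1))²/2 = (-5/4 + 0)²/2 = (-5/4)²/2 = (½)*(25/16) = 25/32 ≈ 0.78125)
S*(1/G(5) + g(0)) = 25*(1/(-4 - 1*5) + 5)/32 = 25*(1/(-4 - 5) + 5)/32 = 25*(1/(-9) + 5)/32 = 25*(-⅑ + 5)/32 = (25/32)*(44/9) = 275/72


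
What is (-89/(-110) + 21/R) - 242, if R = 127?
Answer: -3367127/13970 ≈ -241.03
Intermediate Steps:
(-89/(-110) + 21/R) - 242 = (-89/(-110) + 21/127) - 242 = (-89*(-1/110) + 21*(1/127)) - 242 = (89/110 + 21/127) - 242 = 13613/13970 - 242 = -3367127/13970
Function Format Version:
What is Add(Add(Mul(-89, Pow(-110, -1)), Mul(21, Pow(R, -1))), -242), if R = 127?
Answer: Rational(-3367127, 13970) ≈ -241.03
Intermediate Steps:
Add(Add(Mul(-89, Pow(-110, -1)), Mul(21, Pow(R, -1))), -242) = Add(Add(Mul(-89, Pow(-110, -1)), Mul(21, Pow(127, -1))), -242) = Add(Add(Mul(-89, Rational(-1, 110)), Mul(21, Rational(1, 127))), -242) = Add(Add(Rational(89, 110), Rational(21, 127)), -242) = Add(Rational(13613, 13970), -242) = Rational(-3367127, 13970)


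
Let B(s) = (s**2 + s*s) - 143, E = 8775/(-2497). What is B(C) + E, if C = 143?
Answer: 101756460/2497 ≈ 40752.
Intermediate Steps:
E = -8775/2497 (E = 8775*(-1/2497) = -8775/2497 ≈ -3.5142)
B(s) = -143 + 2*s**2 (B(s) = (s**2 + s**2) - 143 = 2*s**2 - 143 = -143 + 2*s**2)
B(C) + E = (-143 + 2*143**2) - 8775/2497 = (-143 + 2*20449) - 8775/2497 = (-143 + 40898) - 8775/2497 = 40755 - 8775/2497 = 101756460/2497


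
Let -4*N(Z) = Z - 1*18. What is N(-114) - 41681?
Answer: -41648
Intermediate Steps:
N(Z) = 9/2 - Z/4 (N(Z) = -(Z - 1*18)/4 = -(Z - 18)/4 = -(-18 + Z)/4 = 9/2 - Z/4)
N(-114) - 41681 = (9/2 - ¼*(-114)) - 41681 = (9/2 + 57/2) - 41681 = 33 - 41681 = -41648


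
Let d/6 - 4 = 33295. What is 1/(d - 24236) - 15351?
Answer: -2694990857/175558 ≈ -15351.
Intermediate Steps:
d = 199794 (d = 24 + 6*33295 = 24 + 199770 = 199794)
1/(d - 24236) - 15351 = 1/(199794 - 24236) - 15351 = 1/175558 - 15351 = -2694990857/175558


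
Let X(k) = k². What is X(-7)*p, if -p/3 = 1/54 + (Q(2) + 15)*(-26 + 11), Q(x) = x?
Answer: 674681/18 ≈ 37482.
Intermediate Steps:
p = 13769/18 (p = -3*(1/54 + (2 + 15)*(-26 + 11)) = -3*(1/54 + 17*(-15)) = -3*(1/54 - 255) = -3*(-13769/54) = 13769/18 ≈ 764.94)
X(-7)*p = (-7)²*(13769/18) = 49*(13769/18) = 674681/18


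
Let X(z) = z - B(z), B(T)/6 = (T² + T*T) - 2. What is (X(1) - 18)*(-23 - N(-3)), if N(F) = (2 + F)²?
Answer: 408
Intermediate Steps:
B(T) = -12 + 12*T² (B(T) = 6*((T² + T*T) - 2) = 6*((T² + T²) - 2) = 6*(2*T² - 2) = 6*(-2 + 2*T²) = -12 + 12*T²)
X(z) = 12 + z - 12*z² (X(z) = z - (-12 + 12*z²) = z + (12 - 12*z²) = 12 + z - 12*z²)
(X(1) - 18)*(-23 - N(-3)) = ((12 + 1 - 12*1²) - 18)*(-23 - (2 - 3)²) = ((12 + 1 - 12*1) - 18)*(-23 - 1*(-1)²) = ((12 + 1 - 12) - 18)*(-23 - 1*1) = (1 - 18)*(-23 - 1) = -17*(-24) = 408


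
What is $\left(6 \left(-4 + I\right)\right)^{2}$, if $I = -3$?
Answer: $1764$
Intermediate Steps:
$\left(6 \left(-4 + I\right)\right)^{2} = \left(6 \left(-4 - 3\right)\right)^{2} = \left(6 \left(-7\right)\right)^{2} = \left(-42\right)^{2} = 1764$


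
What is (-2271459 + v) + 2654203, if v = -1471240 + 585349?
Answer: -503147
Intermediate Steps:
v = -885891
(-2271459 + v) + 2654203 = (-2271459 - 885891) + 2654203 = -3157350 + 2654203 = -503147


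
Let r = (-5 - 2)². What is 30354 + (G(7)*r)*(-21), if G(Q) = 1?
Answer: 29325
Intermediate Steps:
r = 49 (r = (-7)² = 49)
30354 + (G(7)*r)*(-21) = 30354 + (1*49)*(-21) = 30354 + 49*(-21) = 30354 - 1029 = 29325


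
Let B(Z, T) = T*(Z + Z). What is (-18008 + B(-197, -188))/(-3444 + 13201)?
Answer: 56064/9757 ≈ 5.7460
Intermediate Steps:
B(Z, T) = 2*T*Z (B(Z, T) = T*(2*Z) = 2*T*Z)
(-18008 + B(-197, -188))/(-3444 + 13201) = (-18008 + 2*(-188)*(-197))/(-3444 + 13201) = (-18008 + 74072)/9757 = 56064*(1/9757) = 56064/9757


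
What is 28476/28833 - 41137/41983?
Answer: 447847/57642659 ≈ 0.0077694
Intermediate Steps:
28476/28833 - 41137/41983 = 28476*(1/28833) - 41137*1/41983 = 1356/1373 - 41137/41983 = 447847/57642659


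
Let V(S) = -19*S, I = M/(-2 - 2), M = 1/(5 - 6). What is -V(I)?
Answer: 19/4 ≈ 4.7500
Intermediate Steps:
M = -1 (M = 1/(-1) = -1)
I = 1/4 (I = -1/(-2 - 2) = -1/(-4) = -1*(-1/4) = 1/4 ≈ 0.25000)
-V(I) = -(-19)/4 = -1*(-19/4) = 19/4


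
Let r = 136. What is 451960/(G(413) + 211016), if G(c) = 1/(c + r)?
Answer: 49625208/23169557 ≈ 2.1418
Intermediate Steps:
G(c) = 1/(136 + c) (G(c) = 1/(c + 136) = 1/(136 + c))
451960/(G(413) + 211016) = 451960/(1/(136 + 413) + 211016) = 451960/(1/549 + 211016) = 451960/(115847785/549) = 451960*(549/115847785) = 49625208/23169557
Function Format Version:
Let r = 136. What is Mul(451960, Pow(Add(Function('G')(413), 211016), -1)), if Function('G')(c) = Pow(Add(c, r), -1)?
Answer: Rational(49625208, 23169557) ≈ 2.1418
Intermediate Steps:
Function('G')(c) = Pow(Add(136, c), -1) (Function('G')(c) = Pow(Add(c, 136), -1) = Pow(Add(136, c), -1))
Mul(451960, Pow(Add(Function('G')(413), 211016), -1)) = Mul(451960, Pow(Add(Pow(Add(136, 413), -1), 211016), -1)) = Mul(451960, Pow(Add(Pow(549, -1), 211016), -1)) = Mul(451960, Pow(Add(Rational(1, 549), 211016), -1)) = Mul(451960, Pow(Rational(115847785, 549), -1)) = Mul(451960, Rational(549, 115847785)) = Rational(49625208, 23169557)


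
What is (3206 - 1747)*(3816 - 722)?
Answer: 4514146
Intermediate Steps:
(3206 - 1747)*(3816 - 722) = 1459*3094 = 4514146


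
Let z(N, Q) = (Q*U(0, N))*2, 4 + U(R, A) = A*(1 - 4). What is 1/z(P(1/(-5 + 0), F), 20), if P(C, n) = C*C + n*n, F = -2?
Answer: -5/3224 ≈ -0.0015509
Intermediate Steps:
P(C, n) = C**2 + n**2
U(R, A) = -4 - 3*A (U(R, A) = -4 + A*(1 - 4) = -4 + A*(-3) = -4 - 3*A)
z(N, Q) = 2*Q*(-4 - 3*N) (z(N, Q) = (Q*(-4 - 3*N))*2 = 2*Q*(-4 - 3*N))
1/z(P(1/(-5 + 0), F), 20) = 1/(-2*20*(4 + 3*((1/(-5 + 0))**2 + (-2)**2))) = 1/(-2*20*(4 + 3*((1/(-5))**2 + 4))) = 1/(-2*20*(4 + 3*((-1/5)**2 + 4))) = 1/(-2*20*(4 + 3*(1/25 + 4))) = 1/(-2*20*(4 + 3*(101/25))) = 1/(-2*20*(4 + 303/25)) = 1/(-2*20*403/25) = 1/(-3224/5) = -5/3224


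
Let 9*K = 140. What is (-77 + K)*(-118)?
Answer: 65254/9 ≈ 7250.4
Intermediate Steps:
K = 140/9 (K = (⅑)*140 = 140/9 ≈ 15.556)
(-77 + K)*(-118) = (-77 + 140/9)*(-118) = -553/9*(-118) = 65254/9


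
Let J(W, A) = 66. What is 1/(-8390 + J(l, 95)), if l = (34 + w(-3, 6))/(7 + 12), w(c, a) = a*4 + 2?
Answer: -1/8324 ≈ -0.00012013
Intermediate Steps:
w(c, a) = 2 + 4*a (w(c, a) = 4*a + 2 = 2 + 4*a)
l = 60/19 (l = (34 + (2 + 4*6))/(7 + 12) = (34 + (2 + 24))/19 = (34 + 26)*(1/19) = 60*(1/19) = 60/19 ≈ 3.1579)
1/(-8390 + J(l, 95)) = 1/(-8390 + 66) = 1/(-8324) = -1/8324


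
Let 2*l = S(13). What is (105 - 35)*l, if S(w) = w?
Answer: 455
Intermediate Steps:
l = 13/2 (l = (½)*13 = 13/2 ≈ 6.5000)
(105 - 35)*l = (105 - 35)*(13/2) = 70*(13/2) = 455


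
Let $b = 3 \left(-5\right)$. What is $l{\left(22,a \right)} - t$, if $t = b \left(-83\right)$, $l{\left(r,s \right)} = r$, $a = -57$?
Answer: $-1223$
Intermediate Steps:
$b = -15$
$t = 1245$ ($t = \left(-15\right) \left(-83\right) = 1245$)
$l{\left(22,a \right)} - t = 22 - 1245 = -1223$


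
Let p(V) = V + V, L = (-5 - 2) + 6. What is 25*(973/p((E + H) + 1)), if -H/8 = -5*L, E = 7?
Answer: -24325/64 ≈ -380.08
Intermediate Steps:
L = -1 (L = -7 + 6 = -1)
H = -40 (H = -(-40)*(-1) = -8*5 = -40)
p(V) = 2*V
25*(973/p((E + H) + 1)) = 25*(973/((2*((7 - 40) + 1)))) = 25*(973/((2*(-33 + 1)))) = 25*(973/((2*(-32)))) = 25*(973/(-64)) = 25*(973*(-1/64)) = 25*(-973/64) = -24325/64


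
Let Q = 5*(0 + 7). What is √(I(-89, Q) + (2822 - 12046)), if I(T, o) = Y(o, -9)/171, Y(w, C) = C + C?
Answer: I*√3329902/19 ≈ 96.042*I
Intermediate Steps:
Y(w, C) = 2*C
Q = 35 (Q = 5*7 = 35)
I(T, o) = -2/19 (I(T, o) = (2*(-9))/171 = -18*1/171 = -2/19)
√(I(-89, Q) + (2822 - 12046)) = √(-2/19 + (2822 - 12046)) = √(-2/19 - 9224) = √(-175258/19) = I*√3329902/19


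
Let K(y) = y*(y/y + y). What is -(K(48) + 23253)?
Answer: -25605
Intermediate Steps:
K(y) = y*(1 + y)
-(K(48) + 23253) = -(48*(1 + 48) + 23253) = -(48*49 + 23253) = -(2352 + 23253) = -1*25605 = -25605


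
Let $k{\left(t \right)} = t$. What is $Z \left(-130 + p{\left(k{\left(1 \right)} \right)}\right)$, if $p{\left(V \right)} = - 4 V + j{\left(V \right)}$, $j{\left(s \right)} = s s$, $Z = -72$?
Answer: $9576$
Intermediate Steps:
$j{\left(s \right)} = s^{2}$
$p{\left(V \right)} = V^{2} - 4 V$ ($p{\left(V \right)} = - 4 V + V^{2} = V^{2} - 4 V$)
$Z \left(-130 + p{\left(k{\left(1 \right)} \right)}\right) = - 72 \left(-130 + 1 \left(-4 + 1\right)\right) = - 72 \left(-130 + 1 \left(-3\right)\right) = - 72 \left(-130 - 3\right) = \left(-72\right) \left(-133\right) = 9576$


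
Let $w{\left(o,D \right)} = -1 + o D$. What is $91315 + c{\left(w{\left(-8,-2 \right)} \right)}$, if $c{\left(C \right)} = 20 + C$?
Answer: $91350$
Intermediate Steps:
$w{\left(o,D \right)} = -1 + D o$
$91315 + c{\left(w{\left(-8,-2 \right)} \right)} = 91315 + \left(20 - -15\right) = 91315 + \left(20 + \left(-1 + 16\right)\right) = 91315 + \left(20 + 15\right) = 91315 + 35 = 91350$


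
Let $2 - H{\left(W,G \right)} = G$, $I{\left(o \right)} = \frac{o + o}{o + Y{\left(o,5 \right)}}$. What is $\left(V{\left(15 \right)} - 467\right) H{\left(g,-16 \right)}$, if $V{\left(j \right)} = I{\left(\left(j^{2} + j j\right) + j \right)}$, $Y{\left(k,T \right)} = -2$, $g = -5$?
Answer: $- \frac{3875238}{463} \approx -8369.8$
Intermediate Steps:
$I{\left(o \right)} = \frac{2 o}{-2 + o}$ ($I{\left(o \right)} = \frac{o + o}{o - 2} = \frac{2 o}{-2 + o}$)
$V{\left(j \right)} = \frac{2 \left(j + 2 j^{2}\right)}{-2 + j + 2 j^{2}}$ ($V{\left(j \right)} = \frac{2 \left(\left(j^{2} + j j\right) + j\right)}{-2 + \left(\left(j^{2} + j j\right) + j\right)} = \frac{2 \left(\left(j^{2} + j^{2}\right) + j\right)}{-2 + \left(\left(j^{2} + j^{2}\right) + j\right)} = \frac{2 \left(2 j^{2} + j\right)}{-2 + \left(2 j^{2} + j\right)} = \frac{2 \left(j + 2 j^{2}\right)}{-2 + \left(j + 2 j^{2}\right)} = \frac{2 \left(j + 2 j^{2}\right)}{-2 + j + 2 j^{2}}$)
$H{\left(W,G \right)} = 2 - G$
$\left(V{\left(15 \right)} - 467\right) H{\left(g,-16 \right)} = \left(2 \cdot 15 \frac{1}{-2 + 15 \left(1 + 2 \cdot 15\right)} \left(1 + 2 \cdot 15\right) - 467\right) \left(2 - -16\right) = \left(2 \cdot 15 \frac{1}{-2 + 15 \left(1 + 30\right)} \left(1 + 30\right) - 467\right) \left(2 + 16\right) = \left(2 \cdot 15 \frac{1}{-2 + 15 \cdot 31} \cdot 31 - 467\right) 18 = \left(2 \cdot 15 \frac{1}{-2 + 465} \cdot 31 - 467\right) 18 = \left(2 \cdot 15 \cdot \frac{1}{463} \cdot 31 - 467\right) 18 = \left(\frac{930}{463} - 467\right) 18 = \left(- \frac{215291}{463}\right) 18 = - \frac{3875238}{463}$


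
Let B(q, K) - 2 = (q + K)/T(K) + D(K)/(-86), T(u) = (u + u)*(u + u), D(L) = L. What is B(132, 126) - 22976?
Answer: -10456408031/455112 ≈ -22975.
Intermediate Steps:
T(u) = 4*u² (T(u) = (2*u)*(2*u) = 4*u²)
B(q, K) = 2 - K/86 + (K + q)/(4*K²) (B(q, K) = 2 + ((q + K)/((4*K²)) + K/(-86)) = 2 + ((K + q)*(1/(4*K²)) + K*(-1/86)) = 2 + ((K + q)/(4*K²) - K/86) = 2 + (-K/86 + (K + q)/(4*K²)) = 2 - K/86 + (K + q)/(4*K²))
B(132, 126) - 22976 = (2 - 1/86*126 + (¼)/126 + (¼)*132/126²) - 22976 = (2 - 63/43 + (¼)*(1/126) + (¼)*132*(1/15876)) - 22976 = (2 - 63/43 + 1/504 + 11/5292) - 22976 = 245281/455112 - 22976 = -10456408031/455112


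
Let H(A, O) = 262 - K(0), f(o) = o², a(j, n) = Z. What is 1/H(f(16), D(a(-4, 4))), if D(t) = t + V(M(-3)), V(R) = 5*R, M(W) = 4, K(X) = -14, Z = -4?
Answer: 1/276 ≈ 0.0036232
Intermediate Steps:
a(j, n) = -4
D(t) = 20 + t (D(t) = t + 5*4 = t + 20 = 20 + t)
H(A, O) = 276 (H(A, O) = 262 - 1*(-14) = 262 + 14 = 276)
1/H(f(16), D(a(-4, 4))) = 1/276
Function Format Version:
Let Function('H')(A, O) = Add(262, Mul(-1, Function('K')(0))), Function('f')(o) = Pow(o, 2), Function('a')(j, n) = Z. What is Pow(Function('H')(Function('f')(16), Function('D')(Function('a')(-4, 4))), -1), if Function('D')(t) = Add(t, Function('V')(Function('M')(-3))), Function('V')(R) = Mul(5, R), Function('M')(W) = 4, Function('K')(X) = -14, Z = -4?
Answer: Rational(1, 276) ≈ 0.0036232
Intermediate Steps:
Function('a')(j, n) = -4
Function('D')(t) = Add(20, t) (Function('D')(t) = Add(t, Mul(5, 4)) = Add(t, 20) = Add(20, t))
Function('H')(A, O) = 276 (Function('H')(A, O) = Add(262, Mul(-1, -14)) = Add(262, 14) = 276)
Pow(Function('H')(Function('f')(16), Function('D')(Function('a')(-4, 4))), -1) = Pow(276, -1) = Rational(1, 276)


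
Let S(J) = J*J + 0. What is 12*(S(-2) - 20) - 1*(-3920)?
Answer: 3728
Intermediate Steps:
S(J) = J² (S(J) = J² + 0 = J²)
12*(S(-2) - 20) - 1*(-3920) = 12*((-2)² - 20) - 1*(-3920) = 12*(4 - 20) + 3920 = 12*(-16) + 3920 = -192 + 3920 = 3728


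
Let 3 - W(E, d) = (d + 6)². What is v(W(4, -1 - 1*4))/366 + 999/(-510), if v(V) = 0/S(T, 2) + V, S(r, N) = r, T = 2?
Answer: -60769/31110 ≈ -1.9534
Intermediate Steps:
W(E, d) = 3 - (6 + d)² (W(E, d) = 3 - (d + 6)² = 3 - (6 + d)²)
v(V) = V (v(V) = 0/2 + V = (½)*0 + V = 0 + V = V)
v(W(4, -1 - 1*4))/366 + 999/(-510) = (3 - (6 + (-1 - 1*4))²)/366 + 999/(-510) = (3 - (6 + (-1 - 4))²)*(1/366) + 999*(-1/510) = (3 - (6 - 5)²)*(1/366) - 333/170 = (3 - 1*1²)*(1/366) - 333/170 = (3 - 1*1)*(1/366) - 333/170 = (3 - 1)*(1/366) - 333/170 = 2*(1/366) - 333/170 = 1/183 - 333/170 = -60769/31110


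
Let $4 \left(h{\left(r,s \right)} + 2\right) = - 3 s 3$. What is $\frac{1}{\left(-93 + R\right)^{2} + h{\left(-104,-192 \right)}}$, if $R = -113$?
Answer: $\frac{1}{42866} \approx 2.3329 \cdot 10^{-5}$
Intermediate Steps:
$h{\left(r,s \right)} = -2 - \frac{9 s}{4}$ ($h{\left(r,s \right)} = -2 + \frac{- 3 s 3}{4} = -2 + \frac{\left(-9\right) s}{4} = -2 - \frac{9 s}{4}$)
$\frac{1}{\left(-93 + R\right)^{2} + h{\left(-104,-192 \right)}} = \frac{1}{\left(-93 - 113\right)^{2} - -430} = \frac{1}{\left(-206\right)^{2} + \left(-2 + 432\right)} = \frac{1}{42436 + 430} = \frac{1}{42866}$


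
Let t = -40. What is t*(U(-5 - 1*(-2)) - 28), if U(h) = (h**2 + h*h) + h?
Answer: 520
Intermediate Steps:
U(h) = h + 2*h**2 (U(h) = (h**2 + h**2) + h = 2*h**2 + h = h + 2*h**2)
t*(U(-5 - 1*(-2)) - 28) = -40*((-5 - 1*(-2))*(1 + 2*(-5 - 1*(-2))) - 28) = -40*((-5 + 2)*(1 + 2*(-5 + 2)) - 28) = -40*(-3*(1 + 2*(-3)) - 28) = -40*(-3*(1 - 6) - 28) = -40*(-3*(-5) - 28) = -40*(15 - 28) = -40*(-13) = 520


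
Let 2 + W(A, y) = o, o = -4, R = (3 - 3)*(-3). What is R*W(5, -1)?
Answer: 0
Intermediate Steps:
R = 0 (R = 0*(-3) = 0)
W(A, y) = -6 (W(A, y) = -2 - 4 = -6)
R*W(5, -1) = 0*(-6) = 0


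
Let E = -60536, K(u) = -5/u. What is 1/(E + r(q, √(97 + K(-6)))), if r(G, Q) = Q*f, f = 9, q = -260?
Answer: -121072/7329198743 - 3*√3522/7329198743 ≈ -1.6543e-5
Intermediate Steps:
r(G, Q) = 9*Q (r(G, Q) = Q*9 = 9*Q)
1/(E + r(q, √(97 + K(-6)))) = 1/(-60536 + 9*√(97 - 5/(-6))) = 1/(-60536 + 9*√(97 - 5*(-⅙))) = 1/(-60536 + 9*√(97 + ⅚)) = 1/(-60536 + 9*√(587/6)) = 1/(-60536 + 9*(√3522/6)) = 1/(-60536 + 3*√3522/2)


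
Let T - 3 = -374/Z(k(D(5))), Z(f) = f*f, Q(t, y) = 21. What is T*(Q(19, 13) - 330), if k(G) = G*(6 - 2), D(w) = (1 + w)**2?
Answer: -3184451/3456 ≈ -921.43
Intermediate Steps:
k(G) = 4*G (k(G) = G*4 = 4*G)
Z(f) = f**2
T = 30917/10368 (T = 3 - 374*1/(16*(1 + 5)**4) = 3 - 374/((4*6**2)**2) = 3 - 374/((4*36)**2) = 3 - 374/(144**2) = 3 - 374/20736 = 3 - 374*1/20736 = 3 - 187/10368 = 30917/10368 ≈ 2.9820)
T*(Q(19, 13) - 330) = 30917*(21 - 330)/10368 = (30917/10368)*(-309) = -3184451/3456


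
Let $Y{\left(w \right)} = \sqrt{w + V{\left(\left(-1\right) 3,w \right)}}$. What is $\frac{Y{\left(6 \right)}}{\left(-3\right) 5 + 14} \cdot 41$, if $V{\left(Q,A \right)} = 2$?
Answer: $- 82 \sqrt{2} \approx -115.97$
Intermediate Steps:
$Y{\left(w \right)} = \sqrt{2 + w}$ ($Y{\left(w \right)} = \sqrt{w + 2} = \sqrt{2 + w}$)
$\frac{Y{\left(6 \right)}}{\left(-3\right) 5 + 14} \cdot 41 = \frac{\sqrt{2 + 6}}{\left(-3\right) 5 + 14} \cdot 41 = \frac{\sqrt{8}}{-15 + 14} \cdot 41 = \frac{2 \sqrt{2}}{-1} \cdot 41 = 2 \sqrt{2} \left(-1\right) 41 = - 2 \sqrt{2} \cdot 41 = - 82 \sqrt{2}$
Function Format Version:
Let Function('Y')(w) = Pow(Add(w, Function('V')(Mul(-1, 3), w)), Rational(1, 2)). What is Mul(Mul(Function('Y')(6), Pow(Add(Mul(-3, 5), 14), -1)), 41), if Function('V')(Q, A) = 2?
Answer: Mul(-82, Pow(2, Rational(1, 2))) ≈ -115.97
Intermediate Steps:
Function('Y')(w) = Pow(Add(2, w), Rational(1, 2)) (Function('Y')(w) = Pow(Add(w, 2), Rational(1, 2)) = Pow(Add(2, w), Rational(1, 2)))
Mul(Mul(Function('Y')(6), Pow(Add(Mul(-3, 5), 14), -1)), 41) = Mul(Mul(Pow(Add(2, 6), Rational(1, 2)), Pow(Add(Mul(-3, 5), 14), -1)), 41) = Mul(Mul(Pow(8, Rational(1, 2)), Pow(Add(-15, 14), -1)), 41) = Mul(Mul(Mul(2, Pow(2, Rational(1, 2))), Pow(-1, -1)), 41) = Mul(Mul(Mul(2, Pow(2, Rational(1, 2))), -1), 41) = Mul(Mul(-2, Pow(2, Rational(1, 2))), 41) = Mul(-82, Pow(2, Rational(1, 2)))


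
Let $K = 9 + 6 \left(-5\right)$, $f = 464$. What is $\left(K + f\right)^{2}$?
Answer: $196249$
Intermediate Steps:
$K = -21$ ($K = 9 - 30 = -21$)
$\left(K + f\right)^{2} = \left(-21 + 464\right)^{2} = 443^{2} = 196249$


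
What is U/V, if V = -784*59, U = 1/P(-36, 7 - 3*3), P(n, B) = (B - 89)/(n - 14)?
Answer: -25/2104648 ≈ -1.1878e-5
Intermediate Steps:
P(n, B) = (-89 + B)/(-14 + n)
U = 50/91 (U = 1/((-89 + (7 - 3*3))/(-14 - 36)) = 1/((-89 + (7 - 9))/(-50)) = 1/(-(-89 - 2)/50) = 1/(-1/50*(-91)) = 1/(91/50) = 50/91 ≈ 0.54945)
V = -46256
U/V = (50/91)/(-46256) = (50/91)*(-1/46256) = -25/2104648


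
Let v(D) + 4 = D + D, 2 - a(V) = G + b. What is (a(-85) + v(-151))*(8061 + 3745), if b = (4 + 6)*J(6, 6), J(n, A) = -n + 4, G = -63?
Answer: -2609126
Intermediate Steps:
J(n, A) = 4 - n
b = -20 (b = (4 + 6)*(4 - 1*6) = 10*(4 - 6) = 10*(-2) = -20)
a(V) = 85 (a(V) = 2 - (-63 - 20) = 2 - 1*(-83) = 2 + 83 = 85)
v(D) = -4 + 2*D (v(D) = -4 + (D + D) = -4 + 2*D)
(a(-85) + v(-151))*(8061 + 3745) = (85 + (-4 + 2*(-151)))*(8061 + 3745) = (85 + (-4 - 302))*11806 = (85 - 306)*11806 = -221*11806 = -2609126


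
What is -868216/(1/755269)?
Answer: -655736630104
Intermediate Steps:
-868216/(1/755269) = -868216/1/755269 = -868216*755269 = -655736630104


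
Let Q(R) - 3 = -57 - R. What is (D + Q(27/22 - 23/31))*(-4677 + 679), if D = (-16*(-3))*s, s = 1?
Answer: 8841577/341 ≈ 25928.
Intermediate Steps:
D = 48 (D = -16*(-3)*1 = 48*1 = 48)
Q(R) = -54 - R (Q(R) = 3 + (-57 - R) = -54 - R)
(D + Q(27/22 - 23/31))*(-4677 + 679) = (48 + (-54 - (27/22 - 23/31)))*(-4677 + 679) = (48 + (-54 - (27*(1/22) - 23*1/31)))*(-3998) = (48 + (-54 - (27/22 - 23/31)))*(-3998) = (48 + (-54 - 1*331/682))*(-3998) = (48 + (-54 - 331/682))*(-3998) = (48 - 37159/682)*(-3998) = -4423/682*(-3998) = 8841577/341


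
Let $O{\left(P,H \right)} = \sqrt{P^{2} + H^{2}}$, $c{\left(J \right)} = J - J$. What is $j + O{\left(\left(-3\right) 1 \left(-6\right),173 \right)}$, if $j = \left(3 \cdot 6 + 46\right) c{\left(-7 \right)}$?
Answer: $\sqrt{30253} \approx 173.93$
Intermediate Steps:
$c{\left(J \right)} = 0$
$O{\left(P,H \right)} = \sqrt{H^{2} + P^{2}}$
$j = 0$ ($j = \left(3 \cdot 6 + 46\right) 0 = \left(18 + 46\right) 0 = 64 \cdot 0 = 0$)
$j + O{\left(\left(-3\right) 1 \left(-6\right),173 \right)} = 0 + \sqrt{173^{2} + \left(\left(-3\right) 1 \left(-6\right)\right)^{2}} = 0 + \sqrt{29929 + \left(\left(-3\right) \left(-6\right)\right)^{2}} = 0 + \sqrt{29929 + 18^{2}} = 0 + \sqrt{29929 + 324} = 0 + \sqrt{30253} = \sqrt{30253}$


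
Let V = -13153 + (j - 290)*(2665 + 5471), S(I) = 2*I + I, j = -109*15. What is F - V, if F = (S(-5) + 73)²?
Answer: 15678317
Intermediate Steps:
j = -1635
S(I) = 3*I
F = 3364 (F = (3*(-5) + 73)² = (-15 + 73)² = 58² = 3364)
V = -15674953 (V = -13153 + (-1635 - 290)*(2665 + 5471) = -13153 - 1925*8136 = -13153 - 15661800 = -15674953)
F - V = 3364 - 1*(-15674953) = 3364 + 15674953 = 15678317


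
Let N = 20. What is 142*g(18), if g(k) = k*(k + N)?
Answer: 97128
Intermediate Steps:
g(k) = k*(20 + k) (g(k) = k*(k + 20) = k*(20 + k))
142*g(18) = 142*(18*(20 + 18)) = 142*(18*38) = 142*684 = 97128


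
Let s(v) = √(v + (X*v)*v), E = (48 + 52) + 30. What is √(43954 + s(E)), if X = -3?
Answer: √(43954 + I*√50570) ≈ 209.65 + 0.5363*I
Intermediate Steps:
E = 130 (E = 100 + 30 = 130)
s(v) = √(v - 3*v²) (s(v) = √(v + (-3*v)*v) = √(v - 3*v²))
√(43954 + s(E)) = √(43954 + √(130*(1 - 3*130))) = √(43954 + √(130*(1 - 390))) = √(43954 + √(130*(-389))) = √(43954 + √(-50570)) = √(43954 + I*√50570)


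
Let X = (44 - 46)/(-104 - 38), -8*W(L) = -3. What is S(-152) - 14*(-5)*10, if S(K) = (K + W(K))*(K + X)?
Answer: 13487083/568 ≈ 23745.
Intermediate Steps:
W(L) = 3/8 (W(L) = -⅛*(-3) = 3/8)
X = 1/71 (X = -2/(-142) = -2*(-1/142) = 1/71 ≈ 0.014085)
S(K) = (1/71 + K)*(3/8 + K) (S(K) = (K + 3/8)*(K + 1/71) = (3/8 + K)*(1/71 + K) = (1/71 + K)*(3/8 + K))
S(-152) - 14*(-5)*10 = (3/568 + (-152)² + (221/568)*(-152)) - 14*(-5)*10 = (3/568 + 23104 - 4199/71) - (-70)*10 = 13089483/568 - 1*(-700) = 13089483/568 + 700 = 13487083/568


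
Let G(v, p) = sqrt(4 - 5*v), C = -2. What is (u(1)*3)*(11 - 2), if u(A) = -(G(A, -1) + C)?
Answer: 54 - 27*I ≈ 54.0 - 27.0*I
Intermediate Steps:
u(A) = 2 - sqrt(4 - 5*A) (u(A) = -(sqrt(4 - 5*A) - 2) = -(-2 + sqrt(4 - 5*A)) = 2 - sqrt(4 - 5*A))
(u(1)*3)*(11 - 2) = ((2 - sqrt(4 - 5*1))*3)*(11 - 2) = ((2 - sqrt(4 - 5))*3)*9 = ((2 - sqrt(-1))*3)*9 = ((2 - I)*3)*9 = (6 - 3*I)*9 = 54 - 27*I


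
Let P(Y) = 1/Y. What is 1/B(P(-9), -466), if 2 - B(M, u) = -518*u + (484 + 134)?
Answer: -1/242004 ≈ -4.1322e-6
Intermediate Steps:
B(M, u) = -616 + 518*u (B(M, u) = 2 - (-518*u + (484 + 134)) = 2 - (-518*u + 618) = 2 - (618 - 518*u) = 2 + (-618 + 518*u) = -616 + 518*u)
1/B(P(-9), -466) = 1/(-616 + 518*(-466)) = 1/(-616 - 241388) = 1/(-242004) = -1/242004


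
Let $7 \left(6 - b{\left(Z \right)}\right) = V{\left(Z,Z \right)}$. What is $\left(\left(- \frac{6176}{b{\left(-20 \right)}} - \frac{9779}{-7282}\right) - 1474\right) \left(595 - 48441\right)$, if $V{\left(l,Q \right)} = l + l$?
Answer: $\frac{1298556013873}{13571} \approx 9.5686 \cdot 10^{7}$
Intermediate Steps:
$V{\left(l,Q \right)} = 2 l$
$b{\left(Z \right)} = 6 - \frac{2 Z}{7}$
$\left(\left(- \frac{6176}{b{\left(-20 \right)}} - \frac{9779}{-7282}\right) - 1474\right) \left(595 - 48441\right) = \left(\left(- \frac{6176}{6 - - \frac{40}{7}} - \frac{9779}{-7282}\right) - 1474\right) \left(595 - 48441\right) = \left(\left(- \frac{6176}{6 + \frac{40}{7}} - - \frac{889}{662}\right) - 1474\right) \left(-47846\right) = \left(\left(- \frac{6176}{\frac{82}{7}} + \frac{889}{662}\right) - 1474\right) \left(-47846\right) = \left(\left(\left(-6176\right) \frac{7}{82} + \frac{889}{662}\right) - 1474\right) \left(-47846\right) = \left(\left(- \frac{21616}{41} + \frac{889}{662}\right) - 1474\right) \left(-47846\right) = \left(- \frac{14273343}{27142} - 1474\right) \left(-47846\right) = \left(- \frac{54280651}{27142}\right) \left(-47846\right) = \frac{1298556013873}{13571}$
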